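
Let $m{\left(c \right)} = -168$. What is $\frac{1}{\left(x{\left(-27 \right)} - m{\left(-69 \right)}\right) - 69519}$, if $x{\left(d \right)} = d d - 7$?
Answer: $- \frac{1}{68629} \approx -1.4571 \cdot 10^{-5}$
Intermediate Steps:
$x{\left(d \right)} = -7 + d^{2}$ ($x{\left(d \right)} = d^{2} - 7 = -7 + d^{2}$)
$\frac{1}{\left(x{\left(-27 \right)} - m{\left(-69 \right)}\right) - 69519} = \frac{1}{\left(\left(-7 + \left(-27\right)^{2}\right) - -168\right) - 69519} = \frac{1}{\left(\left(-7 + 729\right) + 168\right) - 69519} = \frac{1}{\left(722 + 168\right) - 69519} = \frac{1}{890 - 69519} = \frac{1}{-68629} = - \frac{1}{68629}$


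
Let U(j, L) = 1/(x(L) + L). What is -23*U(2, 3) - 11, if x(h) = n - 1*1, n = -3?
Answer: 12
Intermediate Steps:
x(h) = -4 (x(h) = -3 - 1*1 = -3 - 1 = -4)
U(j, L) = 1/(-4 + L)
-23*U(2, 3) - 11 = -23/(-4 + 3) - 11 = -23/(-1) - 11 = -23*(-1) - 11 = 23 - 11 = 12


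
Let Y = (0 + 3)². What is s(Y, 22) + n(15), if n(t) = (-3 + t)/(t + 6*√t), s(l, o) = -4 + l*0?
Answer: -32/7 + 8*√15/35 ≈ -3.6862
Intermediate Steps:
Y = 9 (Y = 3² = 9)
s(l, o) = -4 (s(l, o) = -4 + 0 = -4)
n(t) = (-3 + t)/(t + 6*√t)
s(Y, 22) + n(15) = -4 + (-3 + 15)/(15 + 6*√15) = -4 + 12/(15 + 6*√15)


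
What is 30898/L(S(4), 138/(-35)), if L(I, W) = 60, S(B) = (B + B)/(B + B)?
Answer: 15449/30 ≈ 514.97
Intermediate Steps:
S(B) = 1 (S(B) = (2*B)/((2*B)) = (2*B)*(1/(2*B)) = 1)
30898/L(S(4), 138/(-35)) = 30898/60 = 30898*(1/60) = 15449/30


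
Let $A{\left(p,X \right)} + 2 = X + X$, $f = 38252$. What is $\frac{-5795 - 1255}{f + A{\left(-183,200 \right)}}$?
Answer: $- \frac{141}{773} \approx -0.18241$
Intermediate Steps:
$A{\left(p,X \right)} = -2 + 2 X$ ($A{\left(p,X \right)} = -2 + \left(X + X\right) = -2 + 2 X$)
$\frac{-5795 - 1255}{f + A{\left(-183,200 \right)}} = \frac{-5795 - 1255}{38252 + \left(-2 + 2 \cdot 200\right)} = - \frac{7050}{38252 + \left(-2 + 400\right)} = - \frac{7050}{38252 + 398} = - \frac{7050}{38650} = \left(-7050\right) \frac{1}{38650} = - \frac{141}{773}$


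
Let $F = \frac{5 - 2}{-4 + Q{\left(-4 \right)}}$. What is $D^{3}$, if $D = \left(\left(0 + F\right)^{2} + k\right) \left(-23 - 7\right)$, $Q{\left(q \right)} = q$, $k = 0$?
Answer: $- \frac{2460375}{32768} \approx -75.085$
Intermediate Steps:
$F = - \frac{3}{8}$ ($F = \frac{5 - 2}{-4 - 4} = \frac{3}{-8} = 3 \left(- \frac{1}{8}\right) = - \frac{3}{8} \approx -0.375$)
$D = - \frac{135}{32}$ ($D = \left(\left(0 - \frac{3}{8}\right)^{2} + 0\right) \left(-23 - 7\right) = \left(\left(- \frac{3}{8}\right)^{2} + 0\right) \left(-30\right) = \left(\frac{9}{64} + 0\right) \left(-30\right) = \frac{9}{64} \left(-30\right) = - \frac{135}{32} \approx -4.2188$)
$D^{3} = \left(- \frac{135}{32}\right)^{3} = - \frac{2460375}{32768}$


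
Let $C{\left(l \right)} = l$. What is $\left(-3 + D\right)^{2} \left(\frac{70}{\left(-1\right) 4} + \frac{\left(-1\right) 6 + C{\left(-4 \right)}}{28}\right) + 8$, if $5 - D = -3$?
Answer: $- \frac{3069}{7} \approx -438.43$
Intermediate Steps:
$D = 8$ ($D = 5 - -3 = 5 + 3 = 8$)
$\left(-3 + D\right)^{2} \left(\frac{70}{\left(-1\right) 4} + \frac{\left(-1\right) 6 + C{\left(-4 \right)}}{28}\right) + 8 = \left(-3 + 8\right)^{2} \left(\frac{70}{\left(-1\right) 4} + \frac{\left(-1\right) 6 - 4}{28}\right) + 8 = 5^{2} \left(\frac{70}{-4} + \left(-6 - 4\right) \frac{1}{28}\right) + 8 = 25 \left(70 \left(- \frac{1}{4}\right) - \frac{5}{14}\right) + 8 = 25 \left(- \frac{35}{2} - \frac{5}{14}\right) + 8 = 25 \left(- \frac{125}{7}\right) + 8 = - \frac{3125}{7} + 8 = - \frac{3069}{7}$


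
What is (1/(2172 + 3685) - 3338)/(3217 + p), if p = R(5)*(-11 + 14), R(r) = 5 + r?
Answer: -19550665/19017679 ≈ -1.0280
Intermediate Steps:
p = 30 (p = (5 + 5)*(-11 + 14) = 10*3 = 30)
(1/(2172 + 3685) - 3338)/(3217 + p) = (1/(2172 + 3685) - 3338)/(3217 + 30) = (1/5857 - 3338)/3247 = (1/5857 - 3338)*(1/3247) = -19550665/5857*1/3247 = -19550665/19017679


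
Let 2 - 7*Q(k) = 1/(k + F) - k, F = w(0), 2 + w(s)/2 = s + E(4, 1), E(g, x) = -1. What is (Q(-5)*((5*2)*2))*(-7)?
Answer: 640/11 ≈ 58.182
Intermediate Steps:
w(s) = -6 + 2*s (w(s) = -4 + 2*(s - 1) = -4 + 2*(-1 + s) = -4 + (-2 + 2*s) = -6 + 2*s)
F = -6 (F = -6 + 2*0 = -6 + 0 = -6)
Q(k) = 2/7 - 1/(7*(-6 + k)) + k/7 (Q(k) = 2/7 - (1/(k - 6) - k)/7 = 2/7 - (1/(-6 + k) - k)/7 = 2/7 + (-1/(7*(-6 + k)) + k/7) = 2/7 - 1/(7*(-6 + k)) + k/7)
(Q(-5)*((5*2)*2))*(-7) = (((-13 + (-5)² - 4*(-5))/(7*(-6 - 5)))*((5*2)*2))*(-7) = (((⅐)*(-13 + 25 + 20)/(-11))*(10*2))*(-7) = (((⅐)*(-1/11)*32)*20)*(-7) = -32/77*20*(-7) = -640/77*(-7) = 640/11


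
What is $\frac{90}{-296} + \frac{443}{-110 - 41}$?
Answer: $- \frac{72359}{22348} \approx -3.2378$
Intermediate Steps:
$\frac{90}{-296} + \frac{443}{-110 - 41} = 90 \left(- \frac{1}{296}\right) + \frac{443}{-110 - 41} = - \frac{45}{148} + \frac{443}{-151} = - \frac{45}{148} + 443 \left(- \frac{1}{151}\right) = - \frac{45}{148} - \frac{443}{151} = - \frac{72359}{22348}$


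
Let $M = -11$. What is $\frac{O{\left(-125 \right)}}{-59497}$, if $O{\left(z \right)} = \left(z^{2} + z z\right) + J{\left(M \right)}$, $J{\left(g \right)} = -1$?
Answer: $- \frac{31249}{59497} \approx -0.52522$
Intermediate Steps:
$O{\left(z \right)} = -1 + 2 z^{2}$ ($O{\left(z \right)} = \left(z^{2} + z z\right) - 1 = \left(z^{2} + z^{2}\right) - 1 = 2 z^{2} - 1 = -1 + 2 z^{2}$)
$\frac{O{\left(-125 \right)}}{-59497} = \frac{-1 + 2 \left(-125\right)^{2}}{-59497} = \left(-1 + 2 \cdot 15625\right) \left(- \frac{1}{59497}\right) = \left(-1 + 31250\right) \left(- \frac{1}{59497}\right) = 31249 \left(- \frac{1}{59497}\right) = - \frac{31249}{59497}$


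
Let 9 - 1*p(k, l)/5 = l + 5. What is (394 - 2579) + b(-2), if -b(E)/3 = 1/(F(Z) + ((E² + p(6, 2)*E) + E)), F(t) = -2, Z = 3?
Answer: -43697/20 ≈ -2184.9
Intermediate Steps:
p(k, l) = 20 - 5*l (p(k, l) = 45 - 5*(l + 5) = 45 - 5*(5 + l) = 45 + (-25 - 5*l) = 20 - 5*l)
b(E) = -3/(-2 + E² + 11*E) (b(E) = -3/(-2 + ((E² + (20 - 5*2)*E) + E)) = -3/(-2 + ((E² + (20 - 10)*E) + E)) = -3/(-2 + ((E² + 10*E) + E)) = -3/(-2 + (E² + 11*E)) = -3/(-2 + E² + 11*E))
(394 - 2579) + b(-2) = (394 - 2579) - 3/(-2 + (-2)² + 11*(-2)) = -2185 - 3/(-2 + 4 - 22) = -2185 - 3/(-20) = -2185 - 3*(-1/20) = -2185 + 3/20 = -43697/20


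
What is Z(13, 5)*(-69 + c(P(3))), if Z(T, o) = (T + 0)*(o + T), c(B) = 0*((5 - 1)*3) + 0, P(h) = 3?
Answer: -16146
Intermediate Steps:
c(B) = 0 (c(B) = 0*(4*3) + 0 = 0*12 + 0 = 0 + 0 = 0)
Z(T, o) = T*(T + o)
Z(13, 5)*(-69 + c(P(3))) = (13*(13 + 5))*(-69 + 0) = (13*18)*(-69) = 234*(-69) = -16146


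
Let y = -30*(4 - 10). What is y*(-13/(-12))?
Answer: 195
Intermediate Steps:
y = 180 (y = -30*(-6) = 180)
y*(-13/(-12)) = 180*(-13/(-12)) = 180*(-13*(-1/12)) = 180*(13/12) = 195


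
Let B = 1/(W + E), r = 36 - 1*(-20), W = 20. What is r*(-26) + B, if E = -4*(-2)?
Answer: -40767/28 ≈ -1456.0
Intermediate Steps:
E = 8
r = 56 (r = 36 + 20 = 56)
B = 1/28 (B = 1/(20 + 8) = 1/28 ≈ 0.035714)
r*(-26) + B = 56*(-26) + 1/28 = -1456 + 1/28 = -40767/28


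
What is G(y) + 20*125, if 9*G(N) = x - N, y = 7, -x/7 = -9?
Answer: 22556/9 ≈ 2506.2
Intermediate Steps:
x = 63 (x = -7*(-9) = 63)
G(N) = 7 - N/9 (G(N) = (63 - N)/9 = 7 - N/9)
G(y) + 20*125 = (7 - 1/9*7) + 20*125 = (7 - 7/9) + 2500 = 56/9 + 2500 = 22556/9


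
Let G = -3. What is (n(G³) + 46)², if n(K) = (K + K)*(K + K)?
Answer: 8773444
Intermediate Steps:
n(K) = 4*K² (n(K) = (2*K)*(2*K) = 4*K²)
(n(G³) + 46)² = (4*((-3)³)² + 46)² = (4*(-27)² + 46)² = (4*729 + 46)² = (2916 + 46)² = 2962² = 8773444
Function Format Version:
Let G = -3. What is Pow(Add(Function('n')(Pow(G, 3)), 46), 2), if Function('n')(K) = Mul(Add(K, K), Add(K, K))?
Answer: 8773444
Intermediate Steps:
Function('n')(K) = Mul(4, Pow(K, 2)) (Function('n')(K) = Mul(Mul(2, K), Mul(2, K)) = Mul(4, Pow(K, 2)))
Pow(Add(Function('n')(Pow(G, 3)), 46), 2) = Pow(Add(Mul(4, Pow(Pow(-3, 3), 2)), 46), 2) = Pow(Add(Mul(4, Pow(-27, 2)), 46), 2) = Pow(Add(Mul(4, 729), 46), 2) = Pow(Add(2916, 46), 2) = Pow(2962, 2) = 8773444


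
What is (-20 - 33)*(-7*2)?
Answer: 742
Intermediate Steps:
(-20 - 33)*(-7*2) = -53*(-14) = 742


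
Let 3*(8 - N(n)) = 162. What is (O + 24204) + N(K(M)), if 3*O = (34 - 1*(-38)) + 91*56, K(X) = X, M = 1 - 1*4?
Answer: 77642/3 ≈ 25881.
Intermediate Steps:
M = -3 (M = 1 - 4 = -3)
N(n) = -46 (N(n) = 8 - ⅓*162 = 8 - 54 = -46)
O = 5168/3 (O = ((34 - 1*(-38)) + 91*56)/3 = ((34 + 38) + 5096)/3 = (72 + 5096)/3 = (⅓)*5168 = 5168/3 ≈ 1722.7)
(O + 24204) + N(K(M)) = (5168/3 + 24204) - 46 = 77780/3 - 46 = 77642/3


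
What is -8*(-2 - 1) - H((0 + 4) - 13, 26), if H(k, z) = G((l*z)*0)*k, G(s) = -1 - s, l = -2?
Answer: 15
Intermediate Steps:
H(k, z) = -k (H(k, z) = (-1 - (-2*z)*0)*k = (-1 - 1*0)*k = (-1 + 0)*k = -k)
-8*(-2 - 1) - H((0 + 4) - 13, 26) = -8*(-2 - 1) - (-1)*((0 + 4) - 13) = -8*(-3) - (-1)*(4 - 13) = 24 - (-1)*(-9) = 24 - 1*9 = 24 - 9 = 15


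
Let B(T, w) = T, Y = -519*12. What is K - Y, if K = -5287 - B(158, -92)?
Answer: 783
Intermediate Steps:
Y = -6228
K = -5445 (K = -5287 - 1*158 = -5287 - 158 = -5445)
K - Y = -5445 - 1*(-6228) = -5445 + 6228 = 783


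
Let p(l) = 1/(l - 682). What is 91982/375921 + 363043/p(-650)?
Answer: -181785349395214/375921 ≈ -4.8357e+8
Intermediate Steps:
p(l) = 1/(-682 + l)
91982/375921 + 363043/p(-650) = 91982/375921 + 363043/(1/(-682 - 650)) = 91982*(1/375921) + 363043/(1/(-1332)) = 91982/375921 + 363043/(-1/1332) = 91982/375921 + 363043*(-1332) = 91982/375921 - 483573276 = -181785349395214/375921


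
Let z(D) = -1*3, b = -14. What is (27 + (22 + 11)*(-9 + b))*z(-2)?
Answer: 2196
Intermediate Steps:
z(D) = -3
(27 + (22 + 11)*(-9 + b))*z(-2) = (27 + (22 + 11)*(-9 - 14))*(-3) = (27 + 33*(-23))*(-3) = (27 - 759)*(-3) = -732*(-3) = 2196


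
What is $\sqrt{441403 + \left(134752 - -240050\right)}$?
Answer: $\sqrt{816205} \approx 903.44$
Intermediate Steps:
$\sqrt{441403 + \left(134752 - -240050\right)} = \sqrt{441403 + \left(134752 + 240050\right)} = \sqrt{441403 + 374802} = \sqrt{816205}$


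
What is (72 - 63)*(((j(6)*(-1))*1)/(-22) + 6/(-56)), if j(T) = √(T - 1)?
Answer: -27/28 + 9*√5/22 ≈ -0.049531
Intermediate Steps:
j(T) = √(-1 + T)
(72 - 63)*(((j(6)*(-1))*1)/(-22) + 6/(-56)) = (72 - 63)*(((√(-1 + 6)*(-1))*1)/(-22) + 6/(-56)) = 9*(((√5*(-1))*1)*(-1/22) + 6*(-1/56)) = 9*((-√5*1)*(-1/22) - 3/28) = 9*(-√5*(-1/22) - 3/28) = 9*(√5/22 - 3/28) = 9*(-3/28 + √5/22) = -27/28 + 9*√5/22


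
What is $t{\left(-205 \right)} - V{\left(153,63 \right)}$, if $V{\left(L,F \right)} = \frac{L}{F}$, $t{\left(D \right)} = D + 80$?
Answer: $- \frac{892}{7} \approx -127.43$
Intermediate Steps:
$t{\left(D \right)} = 80 + D$
$t{\left(-205 \right)} - V{\left(153,63 \right)} = \left(80 - 205\right) - \frac{153}{63} = -125 - 153 \cdot \frac{1}{63} = -125 - \frac{17}{7} = - \frac{892}{7}$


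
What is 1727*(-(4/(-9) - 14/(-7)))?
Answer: -24178/9 ≈ -2686.4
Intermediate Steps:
1727*(-(4/(-9) - 14/(-7))) = 1727*(-(4*(-⅑) - 14*(-⅐))) = 1727*(-(-4/9 + 2)) = 1727*(-1*14/9) = 1727*(-14/9) = -24178/9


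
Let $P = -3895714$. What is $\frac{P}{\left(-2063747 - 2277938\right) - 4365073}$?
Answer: $\frac{1947857}{4353379} \approx 0.44744$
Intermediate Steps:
$\frac{P}{\left(-2063747 - 2277938\right) - 4365073} = - \frac{3895714}{\left(-2063747 - 2277938\right) - 4365073} = - \frac{3895714}{-4341685 - 4365073} = - \frac{3895714}{-8706758} = \left(-3895714\right) \left(- \frac{1}{8706758}\right) = \frac{1947857}{4353379}$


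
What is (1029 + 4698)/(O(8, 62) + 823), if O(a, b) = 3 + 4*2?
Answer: 1909/278 ≈ 6.8669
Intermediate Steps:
O(a, b) = 11 (O(a, b) = 3 + 8 = 11)
(1029 + 4698)/(O(8, 62) + 823) = (1029 + 4698)/(11 + 823) = 5727/834 = 5727*(1/834) = 1909/278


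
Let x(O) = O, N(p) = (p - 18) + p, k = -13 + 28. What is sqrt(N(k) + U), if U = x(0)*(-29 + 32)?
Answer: 2*sqrt(3) ≈ 3.4641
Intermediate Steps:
k = 15
N(p) = -18 + 2*p (N(p) = (-18 + p) + p = -18 + 2*p)
U = 0 (U = 0*(-29 + 32) = 0*3 = 0)
sqrt(N(k) + U) = sqrt((-18 + 2*15) + 0) = sqrt((-18 + 30) + 0) = sqrt(12 + 0) = sqrt(12) = 2*sqrt(3)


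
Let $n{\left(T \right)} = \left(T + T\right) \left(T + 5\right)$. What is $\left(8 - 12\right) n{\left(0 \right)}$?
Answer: $0$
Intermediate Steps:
$n{\left(T \right)} = 2 T \left(5 + T\right)$
$\left(8 - 12\right) n{\left(0 \right)} = \left(8 - 12\right) 2 \cdot 0 \left(5 + 0\right) = - 4 \cdot 2 \cdot 0 \cdot 5 = \left(-4\right) 0 = 0$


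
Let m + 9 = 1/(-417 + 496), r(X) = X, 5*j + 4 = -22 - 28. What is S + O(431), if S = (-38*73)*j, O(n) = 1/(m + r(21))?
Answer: 142156799/4745 ≈ 29959.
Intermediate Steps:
j = -54/5 (j = -⅘ + (-22 - 28)/5 = -⅘ + (⅕)*(-50) = -⅘ - 10 = -54/5 ≈ -10.800)
m = -710/79 (m = -9 + 1/(-417 + 496) = -9 + 1/79 = -710/79 ≈ -8.9873)
O(n) = 79/949 (O(n) = 1/(-710/79 + 21) = 1/(949/79) = 79/949)
S = 149796/5 (S = -38*73*(-54/5) = -2774*(-54/5) = 149796/5 ≈ 29959.)
S + O(431) = 149796/5 + 79/949 = 142156799/4745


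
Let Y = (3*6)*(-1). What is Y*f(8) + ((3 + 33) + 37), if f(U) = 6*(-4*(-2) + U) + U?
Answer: -1799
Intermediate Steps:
f(U) = 48 + 7*U (f(U) = 6*(8 + U) + U = (48 + 6*U) + U = 48 + 7*U)
Y = -18 (Y = 18*(-1) = -18)
Y*f(8) + ((3 + 33) + 37) = -18*(48 + 7*8) + ((3 + 33) + 37) = -18*(48 + 56) + (36 + 37) = -18*104 + 73 = -1872 + 73 = -1799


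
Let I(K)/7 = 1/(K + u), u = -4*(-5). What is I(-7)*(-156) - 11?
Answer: -95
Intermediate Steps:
u = 20
I(K) = 7/(20 + K) (I(K) = 7/(K + 20) = 7/(20 + K))
I(-7)*(-156) - 11 = (7/(20 - 7))*(-156) - 11 = (7/13)*(-156) - 11 = -84 - 11 = -95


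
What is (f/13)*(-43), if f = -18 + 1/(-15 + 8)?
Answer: 5461/91 ≈ 60.011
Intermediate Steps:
f = -127/7 (f = -18 + 1/(-7) = -18 - 1/7 = -127/7 ≈ -18.143)
(f/13)*(-43) = (-127/7/13)*(-43) = ((1/13)*(-127/7))*(-43) = -127/91*(-43) = 5461/91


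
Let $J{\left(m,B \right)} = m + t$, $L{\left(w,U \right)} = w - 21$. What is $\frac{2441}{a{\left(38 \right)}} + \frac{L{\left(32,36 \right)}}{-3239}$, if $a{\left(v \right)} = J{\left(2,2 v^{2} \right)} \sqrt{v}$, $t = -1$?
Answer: $- \frac{11}{3239} + \frac{2441 \sqrt{38}}{38} \approx 395.98$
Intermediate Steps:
$L{\left(w,U \right)} = -21 + w$
$J{\left(m,B \right)} = -1 + m$ ($J{\left(m,B \right)} = m - 1 = -1 + m$)
$a{\left(v \right)} = \sqrt{v}$ ($a{\left(v \right)} = \left(-1 + 2\right) \sqrt{v} = 1 \sqrt{v} = \sqrt{v}$)
$\frac{2441}{a{\left(38 \right)}} + \frac{L{\left(32,36 \right)}}{-3239} = \frac{2441}{\sqrt{38}} + \frac{-21 + 32}{-3239} = 2441 \frac{\sqrt{38}}{38} + 11 \left(- \frac{1}{3239}\right) = \frac{2441 \sqrt{38}}{38} - \frac{11}{3239} = - \frac{11}{3239} + \frac{2441 \sqrt{38}}{38}$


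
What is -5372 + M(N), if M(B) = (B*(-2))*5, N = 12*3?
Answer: -5732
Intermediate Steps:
N = 36
M(B) = -10*B (M(B) = -2*B*5 = -10*B)
-5372 + M(N) = -5372 - 10*36 = -5372 - 360 = -5732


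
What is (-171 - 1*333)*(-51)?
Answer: 25704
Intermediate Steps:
(-171 - 1*333)*(-51) = (-171 - 333)*(-51) = -504*(-51) = 25704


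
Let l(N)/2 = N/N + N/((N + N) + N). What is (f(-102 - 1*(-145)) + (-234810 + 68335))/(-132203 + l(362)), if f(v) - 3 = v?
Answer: 499287/396601 ≈ 1.2589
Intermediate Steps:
f(v) = 3 + v
l(N) = 8/3 (l(N) = 2*(N/N + N/((N + N) + N)) = 2*(1 + N/(2*N + N)) = 2*(1 + N/((3*N))) = 2*(1 + N*(1/(3*N))) = 2*(1 + ⅓) = 2*(4/3) = 8/3)
(f(-102 - 1*(-145)) + (-234810 + 68335))/(-132203 + l(362)) = ((3 + (-102 - 1*(-145))) + (-234810 + 68335))/(-132203 + 8/3) = ((3 + (-102 + 145)) - 166475)/(-396601/3) = ((3 + 43) - 166475)*(-3/396601) = (46 - 166475)*(-3/396601) = -166429*(-3/396601) = 499287/396601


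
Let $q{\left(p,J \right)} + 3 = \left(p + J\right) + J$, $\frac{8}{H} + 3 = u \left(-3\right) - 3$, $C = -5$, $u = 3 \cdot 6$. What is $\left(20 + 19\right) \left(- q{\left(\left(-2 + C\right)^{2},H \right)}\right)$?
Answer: $- \frac{8918}{5} \approx -1783.6$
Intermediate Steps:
$u = 18$
$H = - \frac{2}{15}$ ($H = \frac{8}{-3 + \left(18 \left(-3\right) - 3\right)} = \frac{8}{-3 - 57} = \frac{8}{-60} = 8 \left(- \frac{1}{60}\right) = - \frac{2}{15} \approx -0.13333$)
$q{\left(p,J \right)} = -3 + p + 2 J$ ($q{\left(p,J \right)} = -3 + \left(\left(p + J\right) + J\right) = -3 + \left(\left(J + p\right) + J\right) = -3 + \left(p + 2 J\right) = -3 + p + 2 J$)
$\left(20 + 19\right) \left(- q{\left(\left(-2 + C\right)^{2},H \right)}\right) = \left(20 + 19\right) \left(- (-3 + \left(-2 - 5\right)^{2} + 2 \left(- \frac{2}{15}\right))\right) = 39 \left(- (-3 + \left(-7\right)^{2} - \frac{4}{15})\right) = 39 \left(- (-3 + 49 - \frac{4}{15})\right) = 39 \left(\left(-1\right) \frac{686}{15}\right) = 39 \left(- \frac{686}{15}\right) = - \frac{8918}{5}$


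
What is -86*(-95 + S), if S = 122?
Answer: -2322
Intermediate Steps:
-86*(-95 + S) = -86*(-95 + 122) = -86*27 = -2322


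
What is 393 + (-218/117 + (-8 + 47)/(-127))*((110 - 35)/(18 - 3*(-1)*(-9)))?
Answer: 18324986/44577 ≈ 411.09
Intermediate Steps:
393 + (-218/117 + (-8 + 47)/(-127))*((110 - 35)/(18 - 3*(-1)*(-9))) = 393 + (-218*1/117 + 39*(-1/127))*(75/(18 + 3*(-9))) = 393 + (-218/117 - 39/127)*(75/(18 - 27)) = 393 - 806225/(4953*(-9)) = 393 - 806225*(-1)/(4953*9) = 393 - 32249/14859*(-25/3) = 393 + 806225/44577 = 18324986/44577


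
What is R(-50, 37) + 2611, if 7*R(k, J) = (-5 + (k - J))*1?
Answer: 18185/7 ≈ 2597.9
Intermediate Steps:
R(k, J) = -5/7 - J/7 + k/7 (R(k, J) = ((-5 + (k - J))*1)/7 = ((-5 + k - J)*1)/7 = (-5 + k - J)/7 = -5/7 - J/7 + k/7)
R(-50, 37) + 2611 = (-5/7 - ⅐*37 + (⅐)*(-50)) + 2611 = (-5/7 - 37/7 - 50/7) + 2611 = -92/7 + 2611 = 18185/7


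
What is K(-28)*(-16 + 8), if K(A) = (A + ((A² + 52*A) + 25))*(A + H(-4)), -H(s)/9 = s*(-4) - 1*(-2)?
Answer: -1026000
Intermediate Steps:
H(s) = -18 + 36*s (H(s) = -9*(s*(-4) - 1*(-2)) = -9*(-4*s + 2) = -9*(2 - 4*s) = -18 + 36*s)
K(A) = (-162 + A)*(25 + A² + 53*A) (K(A) = (A + ((A² + 52*A) + 25))*(A + (-18 + 36*(-4))) = (A + (25 + A² + 52*A))*(A + (-18 - 144)) = (25 + A² + 53*A)*(A - 162) = (25 + A² + 53*A)*(-162 + A) = (-162 + A)*(25 + A² + 53*A))
K(-28)*(-16 + 8) = (-4050 + (-28)³ - 8561*(-28) - 109*(-28)²)*(-16 + 8) = (-4050 - 21952 + 239708 - 109*784)*(-8) = (-4050 - 21952 + 239708 - 85456)*(-8) = 128250*(-8) = -1026000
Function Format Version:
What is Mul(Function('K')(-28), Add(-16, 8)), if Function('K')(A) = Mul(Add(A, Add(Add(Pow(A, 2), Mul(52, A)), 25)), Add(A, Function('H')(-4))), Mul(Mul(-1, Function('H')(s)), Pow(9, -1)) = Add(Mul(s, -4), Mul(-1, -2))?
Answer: -1026000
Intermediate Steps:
Function('H')(s) = Add(-18, Mul(36, s)) (Function('H')(s) = Mul(-9, Add(Mul(s, -4), Mul(-1, -2))) = Mul(-9, Add(Mul(-4, s), 2)) = Mul(-9, Add(2, Mul(-4, s))) = Add(-18, Mul(36, s)))
Function('K')(A) = Mul(Add(-162, A), Add(25, Pow(A, 2), Mul(53, A))) (Function('K')(A) = Mul(Add(A, Add(Add(Pow(A, 2), Mul(52, A)), 25)), Add(A, Add(-18, Mul(36, -4)))) = Mul(Add(A, Add(25, Pow(A, 2), Mul(52, A))), Add(A, Add(-18, -144))) = Mul(Add(25, Pow(A, 2), Mul(53, A)), Add(A, -162)) = Mul(Add(25, Pow(A, 2), Mul(53, A)), Add(-162, A)) = Mul(Add(-162, A), Add(25, Pow(A, 2), Mul(53, A))))
Mul(Function('K')(-28), Add(-16, 8)) = Mul(Add(-4050, Pow(-28, 3), Mul(-8561, -28), Mul(-109, Pow(-28, 2))), Add(-16, 8)) = Mul(Add(-4050, -21952, 239708, Mul(-109, 784)), -8) = Mul(Add(-4050, -21952, 239708, -85456), -8) = Mul(128250, -8) = -1026000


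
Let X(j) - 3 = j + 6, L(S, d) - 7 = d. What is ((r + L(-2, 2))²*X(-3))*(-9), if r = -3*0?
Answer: -4374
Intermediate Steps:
r = 0
L(S, d) = 7 + d
X(j) = 9 + j (X(j) = 3 + (j + 6) = 3 + (6 + j) = 9 + j)
((r + L(-2, 2))²*X(-3))*(-9) = ((0 + (7 + 2))²*(9 - 3))*(-9) = ((0 + 9)²*6)*(-9) = (9²*6)*(-9) = (81*6)*(-9) = 486*(-9) = -4374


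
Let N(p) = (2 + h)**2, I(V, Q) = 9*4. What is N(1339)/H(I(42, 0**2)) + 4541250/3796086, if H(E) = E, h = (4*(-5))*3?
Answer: 76985228/813447 ≈ 94.641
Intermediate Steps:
h = -60 (h = -20*3 = -60)
I(V, Q) = 36
N(p) = 3364 (N(p) = (2 - 60)**2 = (-58)**2 = 3364)
N(1339)/H(I(42, 0**2)) + 4541250/3796086 = 3364/36 + 4541250/3796086 = 3364*(1/36) + 4541250*(1/3796086) = 841/9 + 108125/90383 = 76985228/813447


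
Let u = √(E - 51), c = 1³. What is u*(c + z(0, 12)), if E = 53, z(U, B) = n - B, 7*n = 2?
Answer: -75*√2/7 ≈ -15.152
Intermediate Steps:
n = 2/7 (n = (⅐)*2 = 2/7 ≈ 0.28571)
z(U, B) = 2/7 - B
c = 1
u = √2 (u = √(53 - 51) = √2 ≈ 1.4142)
u*(c + z(0, 12)) = √2*(1 + (2/7 - 1*12)) = √2*(1 + (2/7 - 12)) = √2*(1 - 82/7) = √2*(-75/7) = -75*√2/7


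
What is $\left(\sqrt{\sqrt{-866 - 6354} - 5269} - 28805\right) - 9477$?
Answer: $-38282 + \sqrt{-5269 + 38 i \sqrt{5}} \approx -38281.0 + 72.59 i$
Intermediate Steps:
$\left(\sqrt{\sqrt{-866 - 6354} - 5269} - 28805\right) - 9477 = \left(\sqrt{\sqrt{-7220} - 5269} - 28805\right) - 9477 = \left(\sqrt{38 i \sqrt{5} - 5269} - 28805\right) - 9477 = \left(\sqrt{-5269 + 38 i \sqrt{5}} - 28805\right) - 9477 = \left(-28805 + \sqrt{-5269 + 38 i \sqrt{5}}\right) - 9477 = -38282 + \sqrt{-5269 + 38 i \sqrt{5}}$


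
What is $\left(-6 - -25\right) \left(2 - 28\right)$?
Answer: $-494$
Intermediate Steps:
$\left(-6 - -25\right) \left(2 - 28\right) = \left(-6 + 25\right) \left(-26\right) = 19 \left(-26\right) = -494$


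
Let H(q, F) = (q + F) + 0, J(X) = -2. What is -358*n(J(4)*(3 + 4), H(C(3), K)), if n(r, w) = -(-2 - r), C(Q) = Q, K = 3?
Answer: 4296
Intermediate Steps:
H(q, F) = F + q (H(q, F) = (F + q) + 0 = F + q)
n(r, w) = 2 + r
-358*n(J(4)*(3 + 4), H(C(3), K)) = -358*(2 - 2*(3 + 4)) = -358*(2 - 2*7) = -358*(2 - 14) = -358*(-12) = 4296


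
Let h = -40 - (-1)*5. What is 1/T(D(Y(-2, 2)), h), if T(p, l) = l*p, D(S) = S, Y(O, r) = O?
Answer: 1/70 ≈ 0.014286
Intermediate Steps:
h = -35 (h = -40 - 1*(-5) = -40 + 5 = -35)
1/T(D(Y(-2, 2)), h) = 1/(-35*(-2)) = 1/70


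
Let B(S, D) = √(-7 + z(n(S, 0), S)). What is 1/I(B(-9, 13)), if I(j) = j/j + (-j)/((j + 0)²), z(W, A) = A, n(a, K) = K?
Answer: 16/17 - 4*I/17 ≈ 0.94118 - 0.23529*I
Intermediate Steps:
B(S, D) = √(-7 + S)
I(j) = 1 - 1/j (I(j) = 1 + (-j)/(j²) = 1 + (-j)/j² = 1 - 1/j)
1/I(B(-9, 13)) = 1/((-1 + √(-7 - 9))/(√(-7 - 9))) = 1/((-1 + √(-16))/(√(-16))) = 1/((-1 + 4*I)/((4*I))) = 1/((-I/4)*(-1 + 4*I)) = 1/(-I*(-1 + 4*I)/4) = 4*I*(-1 - 4*I)/17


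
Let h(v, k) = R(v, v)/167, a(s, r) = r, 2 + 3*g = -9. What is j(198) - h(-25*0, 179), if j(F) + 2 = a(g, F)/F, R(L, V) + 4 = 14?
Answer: -177/167 ≈ -1.0599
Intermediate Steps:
g = -11/3 (g = -2/3 + (1/3)*(-9) = -2/3 - 3 = -11/3 ≈ -3.6667)
R(L, V) = 10 (R(L, V) = -4 + 14 = 10)
j(F) = -1 (j(F) = -2 + F/F = -2 + 1 = -1)
h(v, k) = 10/167
j(198) - h(-25*0, 179) = -1 - 1*10/167 = -1 - 10/167 = -177/167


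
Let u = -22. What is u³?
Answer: -10648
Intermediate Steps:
u³ = (-22)³ = -10648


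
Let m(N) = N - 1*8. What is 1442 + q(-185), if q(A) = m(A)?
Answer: 1249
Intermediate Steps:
m(N) = -8 + N (m(N) = N - 8 = -8 + N)
q(A) = -8 + A
1442 + q(-185) = 1442 + (-8 - 185) = 1442 - 193 = 1249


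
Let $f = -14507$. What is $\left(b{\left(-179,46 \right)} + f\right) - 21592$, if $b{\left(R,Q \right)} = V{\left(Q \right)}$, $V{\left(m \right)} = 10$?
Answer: $-36089$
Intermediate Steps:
$b{\left(R,Q \right)} = 10$
$\left(b{\left(-179,46 \right)} + f\right) - 21592 = \left(10 - 14507\right) - 21592 = -14497 - 21592 = -36089$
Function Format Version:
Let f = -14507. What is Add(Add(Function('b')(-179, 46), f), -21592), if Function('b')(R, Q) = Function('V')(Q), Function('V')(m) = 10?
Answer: -36089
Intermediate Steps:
Function('b')(R, Q) = 10
Add(Add(Function('b')(-179, 46), f), -21592) = Add(Add(10, -14507), -21592) = Add(-14497, -21592) = -36089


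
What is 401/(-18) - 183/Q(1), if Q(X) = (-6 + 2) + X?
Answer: 697/18 ≈ 38.722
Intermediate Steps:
Q(X) = -4 + X
401/(-18) - 183/Q(1) = 401/(-18) - 183/(-4 + 1) = 401*(-1/18) - 183/(-3) = -401/18 - 183*(-⅓) = -401/18 + 61 = 697/18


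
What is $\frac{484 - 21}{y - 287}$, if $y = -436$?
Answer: $- \frac{463}{723} \approx -0.64039$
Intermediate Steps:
$\frac{484 - 21}{y - 287} = \frac{484 - 21}{-436 - 287} = \frac{463}{-436 - 287} = \frac{463}{-723} = 463 \left(- \frac{1}{723}\right) = - \frac{463}{723}$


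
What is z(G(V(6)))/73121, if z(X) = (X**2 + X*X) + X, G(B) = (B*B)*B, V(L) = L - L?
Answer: 0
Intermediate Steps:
V(L) = 0
G(B) = B**3 (G(B) = B**2*B = B**3)
z(X) = X + 2*X**2 (z(X) = (X**2 + X**2) + X = 2*X**2 + X = X + 2*X**2)
z(G(V(6)))/73121 = (0**3*(1 + 2*0**3))/73121 = (0*(1 + 2*0))*(1/73121) = (0*(1 + 0))*(1/73121) = (0*1)*(1/73121) = 0*(1/73121) = 0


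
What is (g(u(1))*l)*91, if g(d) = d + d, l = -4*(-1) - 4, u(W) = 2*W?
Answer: 0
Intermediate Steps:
l = 0 (l = 4 - 4 = 0)
g(d) = 2*d
(g(u(1))*l)*91 = ((2*(2*1))*0)*91 = ((2*2)*0)*91 = (4*0)*91 = 0*91 = 0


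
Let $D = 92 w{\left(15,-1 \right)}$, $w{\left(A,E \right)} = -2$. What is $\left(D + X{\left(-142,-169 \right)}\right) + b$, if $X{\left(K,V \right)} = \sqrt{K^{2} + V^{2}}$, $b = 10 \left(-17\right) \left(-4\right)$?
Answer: $496 + 5 \sqrt{1949} \approx 716.74$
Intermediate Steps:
$b = 680$ ($b = \left(-170\right) \left(-4\right) = 680$)
$D = -184$ ($D = 92 \left(-2\right) = -184$)
$\left(D + X{\left(-142,-169 \right)}\right) + b = \left(-184 + \sqrt{\left(-142\right)^{2} + \left(-169\right)^{2}}\right) + 680 = \left(-184 + \sqrt{20164 + 28561}\right) + 680 = \left(-184 + \sqrt{48725}\right) + 680 = \left(-184 + 5 \sqrt{1949}\right) + 680 = 496 + 5 \sqrt{1949}$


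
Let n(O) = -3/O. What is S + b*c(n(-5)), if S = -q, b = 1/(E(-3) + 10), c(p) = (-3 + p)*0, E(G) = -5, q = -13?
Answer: 13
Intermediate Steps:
c(p) = 0
b = 1/5 (b = 1/(-5 + 10) = 1/5 ≈ 0.20000)
S = 13 (S = -1*(-13) = 13)
S + b*c(n(-5)) = 13 + (1/5)*0 = 13 + 0 = 13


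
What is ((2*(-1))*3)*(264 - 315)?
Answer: 306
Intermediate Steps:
((2*(-1))*3)*(264 - 315) = -2*3*(-51) = -6*(-51) = 306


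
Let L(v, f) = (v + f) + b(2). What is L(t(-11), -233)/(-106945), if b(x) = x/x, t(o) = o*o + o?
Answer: 122/106945 ≈ 0.0011408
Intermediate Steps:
t(o) = o + o² (t(o) = o² + o = o + o²)
b(x) = 1
L(v, f) = 1 + f + v (L(v, f) = (v + f) + 1 = (f + v) + 1 = 1 + f + v)
L(t(-11), -233)/(-106945) = (1 - 233 - 11*(1 - 11))/(-106945) = (1 - 233 - 11*(-10))*(-1/106945) = (1 - 233 + 110)*(-1/106945) = -122*(-1/106945) = 122/106945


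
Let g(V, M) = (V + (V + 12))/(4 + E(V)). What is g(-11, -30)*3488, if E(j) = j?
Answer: 34880/7 ≈ 4982.9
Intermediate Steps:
g(V, M) = (12 + 2*V)/(4 + V) (g(V, M) = (V + (V + 12))/(4 + V) = (V + (12 + V))/(4 + V) = (12 + 2*V)/(4 + V))
g(-11, -30)*3488 = (2*(6 - 11)/(4 - 11))*3488 = (2*(-5)/(-7))*3488 = (2*(-⅐)*(-5))*3488 = (10/7)*3488 = 34880/7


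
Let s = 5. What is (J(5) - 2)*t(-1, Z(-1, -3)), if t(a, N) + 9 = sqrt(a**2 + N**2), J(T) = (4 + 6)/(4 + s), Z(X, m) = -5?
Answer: 8 - 8*sqrt(26)/9 ≈ 3.4675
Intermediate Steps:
J(T) = 10/9 (J(T) = (4 + 6)/(4 + 5) = 10/9)
t(a, N) = -9 + sqrt(N**2 + a**2) (t(a, N) = -9 + sqrt(a**2 + N**2) = -9 + sqrt(N**2 + a**2))
(J(5) - 2)*t(-1, Z(-1, -3)) = (10/9 - 2)*(-9 + sqrt((-5)**2 + (-1)**2)) = -8*(-9 + sqrt(25 + 1))/9 = -8*(-9 + sqrt(26))/9 = 8 - 8*sqrt(26)/9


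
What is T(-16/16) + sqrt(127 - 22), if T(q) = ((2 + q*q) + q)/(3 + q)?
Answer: 1 + sqrt(105) ≈ 11.247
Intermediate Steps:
T(q) = (2 + q + q**2)/(3 + q) (T(q) = ((2 + q**2) + q)/(3 + q) = (2 + q + q**2)/(3 + q))
T(-16/16) + sqrt(127 - 22) = (2 - 16/16 + (-16/16)**2)/(3 - 16/16) + sqrt(127 - 22) = (2 - 16*1/16 + (-16*1/16)**2)/(3 - 16*1/16) + sqrt(105) = (2 - 1 + (-1)**2)/(3 - 1) + sqrt(105) = (2 - 1 + 1)/2 + sqrt(105) = (1/2)*2 + sqrt(105) = 1 + sqrt(105)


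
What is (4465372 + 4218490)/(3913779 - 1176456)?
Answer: 8683862/2737323 ≈ 3.1724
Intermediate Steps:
(4465372 + 4218490)/(3913779 - 1176456) = 8683862/2737323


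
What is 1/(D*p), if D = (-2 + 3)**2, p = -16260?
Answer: -1/16260 ≈ -6.1501e-5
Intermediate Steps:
D = 1 (D = 1**2 = 1)
1/(D*p) = 1/(1*(-16260)) = 1/(-16260) = -1/16260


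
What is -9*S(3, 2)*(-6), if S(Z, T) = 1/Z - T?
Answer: -90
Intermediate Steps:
-9*S(3, 2)*(-6) = -9*(1/3 - 1*2)*(-6) = -9*(1/3 - 2)*(-6) = -9*(-5/3)*(-6) = 15*(-6) = -90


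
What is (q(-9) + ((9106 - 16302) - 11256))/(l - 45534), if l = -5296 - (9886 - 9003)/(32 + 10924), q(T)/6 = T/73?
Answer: 14758279800/40653288499 ≈ 0.36303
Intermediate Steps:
q(T) = 6*T/73 (q(T) = 6*(T/73) = 6*T/73)
l = -58023859/10956 (l = -5296 - 883/10956 = -58023859/10956 ≈ -5296.1)
(q(-9) + ((9106 - 16302) - 11256))/(l - 45534) = ((6/73)*(-9) + ((9106 - 16302) - 11256))/(-58023859/10956 - 45534) = (-54/73 + (-7196 - 11256))/(-556894363/10956) = (-54/73 - 18452)*(-10956/556894363) = -1347050/73*(-10956/556894363) = 14758279800/40653288499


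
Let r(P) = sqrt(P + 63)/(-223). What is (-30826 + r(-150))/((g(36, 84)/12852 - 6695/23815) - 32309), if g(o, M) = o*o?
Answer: 8736042161/9156373229 + 566797*I*sqrt(87)/4083742460134 ≈ 0.95409 + 1.2946e-6*I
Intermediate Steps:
g(o, M) = o**2
r(P) = -sqrt(63 + P)/223 (r(P) = sqrt(63 + P)*(-1/223) = -sqrt(63 + P)/223)
(-30826 + r(-150))/((g(36, 84)/12852 - 6695/23815) - 32309) = (-30826 - sqrt(63 - 150)/223)/((36**2/12852 - 6695/23815) - 32309) = (-30826 - I*sqrt(87)/223)/((1296*(1/12852) - 6695*1/23815) - 32309) = (-30826 - I*sqrt(87)/223)/((12/119 - 1339/4763) - 32309) = (-30826 - I*sqrt(87)/223)/(-102185/566797 - 32309) = (-30826 - I*sqrt(87)/223)/(-18312746458/566797) = (-30826 - I*sqrt(87)/223)*(-566797/18312746458) = 8736042161/9156373229 + 566797*I*sqrt(87)/4083742460134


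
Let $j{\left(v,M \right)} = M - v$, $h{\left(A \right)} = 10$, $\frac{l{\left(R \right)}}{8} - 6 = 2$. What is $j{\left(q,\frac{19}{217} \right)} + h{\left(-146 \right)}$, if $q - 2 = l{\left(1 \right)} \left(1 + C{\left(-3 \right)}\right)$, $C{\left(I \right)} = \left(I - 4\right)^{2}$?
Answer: $- \frac{692645}{217} \approx -3191.9$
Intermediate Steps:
$l{\left(R \right)} = 64$ ($l{\left(R \right)} = 48 + 8 \cdot 2 = 48 + 16 = 64$)
$C{\left(I \right)} = \left(-4 + I\right)^{2}$
$q = 3202$ ($q = 2 + 64 \left(1 + \left(-4 - 3\right)^{2}\right) = 2 + 64 \left(1 + \left(-7\right)^{2}\right) = 2 + 64 \left(1 + 49\right) = 2 + 64 \cdot 50 = 2 + 3200 = 3202$)
$j{\left(q,\frac{19}{217} \right)} + h{\left(-146 \right)} = \left(\frac{19}{217} - 3202\right) + 10 = - \frac{694815}{217} + 10 = - \frac{692645}{217}$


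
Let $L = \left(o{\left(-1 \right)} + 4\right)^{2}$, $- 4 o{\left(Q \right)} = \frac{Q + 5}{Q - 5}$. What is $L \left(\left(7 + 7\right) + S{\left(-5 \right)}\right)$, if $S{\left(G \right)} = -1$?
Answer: $\frac{8125}{36} \approx 225.69$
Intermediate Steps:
$o{\left(Q \right)} = - \frac{5 + Q}{4 \left(-5 + Q\right)}$ ($o{\left(Q \right)} = - \frac{\left(Q + 5\right) \frac{1}{Q - 5}}{4} = - \frac{\left(5 + Q\right) \frac{1}{-5 + Q}}{4} = - \frac{\frac{1}{-5 + Q} \left(5 + Q\right)}{4} = - \frac{5 + Q}{4 \left(-5 + Q\right)}$)
$L = \frac{625}{36}$ ($L = \left(\frac{-5 - -1}{4 \left(-5 - 1\right)} + 4\right)^{2} = \left(\frac{-5 + 1}{4 \left(-6\right)} + 4\right)^{2} = \left(\frac{1}{4} \left(- \frac{1}{6}\right) \left(-4\right) + 4\right)^{2} = \left(\frac{1}{6} + 4\right)^{2} = \left(\frac{25}{6}\right)^{2} = \frac{625}{36} \approx 17.361$)
$L \left(\left(7 + 7\right) + S{\left(-5 \right)}\right) = \frac{625 \left(\left(7 + 7\right) - 1\right)}{36} = \frac{625 \left(14 - 1\right)}{36} = \frac{625}{36} \cdot 13 = \frac{8125}{36}$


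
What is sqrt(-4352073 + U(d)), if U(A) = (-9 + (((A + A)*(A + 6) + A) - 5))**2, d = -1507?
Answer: 8*sqrt(319577165359) ≈ 4.5225e+6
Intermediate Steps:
U(A) = (-14 + A + 2*A*(6 + A))**2 (U(A) = (-9 + (((2*A)*(6 + A) + A) - 5))**2 = (-9 + ((2*A*(6 + A) + A) - 5))**2 = (-9 + ((A + 2*A*(6 + A)) - 5))**2 = (-9 + (-5 + A + 2*A*(6 + A)))**2 = (-14 + A + 2*A*(6 + A))**2)
sqrt(-4352073 + U(d)) = sqrt(-4352073 + (-14 + 2*(-1507)**2 + 13*(-1507))**2) = sqrt(-4352073 + (-14 + 2*2271049 - 19591)**2) = sqrt(-4352073 + (-14 + 4542098 - 19591)**2) = sqrt(-4352073 + 4522493**2) = sqrt(-4352073 + 20452942935049) = sqrt(20452938582976) = 8*sqrt(319577165359)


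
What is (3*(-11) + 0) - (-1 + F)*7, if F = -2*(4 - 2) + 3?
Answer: -19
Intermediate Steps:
F = -1 (F = -2*2 + 3 = -4 + 3 = -1)
(3*(-11) + 0) - (-1 + F)*7 = (3*(-11) + 0) - (-1 - 1)*7 = (-33 + 0) - (-2)*7 = -33 - 1*(-14) = -33 + 14 = -19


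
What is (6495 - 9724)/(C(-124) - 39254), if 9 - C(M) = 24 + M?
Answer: 3229/39145 ≈ 0.082488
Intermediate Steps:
C(M) = -15 - M (C(M) = 9 - (24 + M) = 9 + (-24 - M) = -15 - M)
(6495 - 9724)/(C(-124) - 39254) = (6495 - 9724)/((-15 - 1*(-124)) - 39254) = -3229/((-15 + 124) - 39254) = -3229/(109 - 39254) = -3229/(-39145) = -3229*(-1/39145) = 3229/39145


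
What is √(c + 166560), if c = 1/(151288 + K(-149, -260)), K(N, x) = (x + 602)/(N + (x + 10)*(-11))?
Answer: 23*√66877177288265230/14574090 ≈ 408.12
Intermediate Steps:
K(N, x) = (602 + x)/(-110 + N - 11*x) (K(N, x) = (602 + x)/(N + (10 + x)*(-11)) = (602 + x)/(N + (-110 - 11*x)) = (602 + x)/(-110 + N - 11*x))
c = 289/43722270 (c = 1/(151288 + (-602 - 1*(-260))/(110 - 1*(-149) + 11*(-260))) = 1/(151288 + (-602 + 260)/(110 + 149 - 2860)) = 1/(151288 - 342/(-2601)) = 1/(151288 - 1/2601*(-342)) = 1/(151288 + 38/289) = 1/(43722270/289) = 289/43722270 ≈ 6.6099e-6)
√(c + 166560) = √(289/43722270 + 166560) = √(7282381291489/43722270) = 23*√66877177288265230/14574090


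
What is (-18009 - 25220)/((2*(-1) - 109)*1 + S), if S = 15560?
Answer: -43229/15449 ≈ -2.7982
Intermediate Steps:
(-18009 - 25220)/((2*(-1) - 109)*1 + S) = (-18009 - 25220)/((2*(-1) - 109)*1 + 15560) = -43229/((-2 - 109)*1 + 15560) = -43229/(-111*1 + 15560) = -43229/(-111 + 15560) = -43229/15449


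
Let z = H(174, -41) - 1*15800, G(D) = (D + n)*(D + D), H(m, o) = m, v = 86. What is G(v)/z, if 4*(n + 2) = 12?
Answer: -7482/7813 ≈ -0.95763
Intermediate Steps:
n = 1 (n = -2 + (¼)*12 = -2 + 3 = 1)
G(D) = 2*D*(1 + D) (G(D) = (D + 1)*(D + D) = (1 + D)*(2*D) = 2*D*(1 + D))
z = -15626 (z = 174 - 1*15800 = 174 - 15800 = -15626)
G(v)/z = (2*86*(1 + 86))/(-15626) = (2*86*87)*(-1/15626) = 14964*(-1/15626) = -7482/7813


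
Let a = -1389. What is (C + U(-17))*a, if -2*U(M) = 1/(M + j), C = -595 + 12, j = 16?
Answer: 1618185/2 ≈ 8.0909e+5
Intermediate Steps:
C = -583
U(M) = -1/(2*(16 + M)) (U(M) = -1/(2*(M + 16)) = -1/(2*(16 + M)))
(C + U(-17))*a = (-583 - 1/(32 + 2*(-17)))*(-1389) = (-583 - 1/(32 - 34))*(-1389) = (-583 - 1/(-2))*(-1389) = (-583 - 1*(-½))*(-1389) = (-583 + ½)*(-1389) = -1165/2*(-1389) = 1618185/2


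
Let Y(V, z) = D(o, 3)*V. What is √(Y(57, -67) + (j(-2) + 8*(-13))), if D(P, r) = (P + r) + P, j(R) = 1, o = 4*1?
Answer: 2*√131 ≈ 22.891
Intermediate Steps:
o = 4
D(P, r) = r + 2*P
Y(V, z) = 11*V (Y(V, z) = (3 + 2*4)*V = (3 + 8)*V = 11*V)
√(Y(57, -67) + (j(-2) + 8*(-13))) = √(11*57 + (1 + 8*(-13))) = √(627 + (1 - 104)) = √(627 - 103) = √524 = 2*√131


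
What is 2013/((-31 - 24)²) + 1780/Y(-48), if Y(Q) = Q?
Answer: -120179/3300 ≈ -36.418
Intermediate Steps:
2013/((-31 - 24)²) + 1780/Y(-48) = 2013/((-31 - 24)²) + 1780/(-48) = 2013/((-55)²) + 1780*(-1/48) = 2013/3025 - 445/12 = 2013*(1/3025) - 445/12 = 183/275 - 445/12 = -120179/3300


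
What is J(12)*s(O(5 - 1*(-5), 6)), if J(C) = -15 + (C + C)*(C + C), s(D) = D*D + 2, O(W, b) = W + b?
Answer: 144738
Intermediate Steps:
s(D) = 2 + D**2 (s(D) = D**2 + 2 = 2 + D**2)
J(C) = -15 + 4*C**2 (J(C) = -15 + (2*C)*(2*C) = -15 + 4*C**2)
J(12)*s(O(5 - 1*(-5), 6)) = (-15 + 4*12**2)*(2 + ((5 - 1*(-5)) + 6)**2) = (-15 + 4*144)*(2 + ((5 + 5) + 6)**2) = (-15 + 576)*(2 + (10 + 6)**2) = 561*(2 + 16**2) = 561*(2 + 256) = 561*258 = 144738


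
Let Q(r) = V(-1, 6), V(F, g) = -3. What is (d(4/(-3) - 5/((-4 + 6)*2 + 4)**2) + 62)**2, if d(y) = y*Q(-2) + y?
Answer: 38725729/9216 ≈ 4202.0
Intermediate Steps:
Q(r) = -3
d(y) = -2*y (d(y) = y*(-3) + y = -3*y + y = -2*y)
(d(4/(-3) - 5/((-4 + 6)*2 + 4)**2) + 62)**2 = (-2*(4/(-3) - 5/((-4 + 6)*2 + 4)**2) + 62)**2 = (-2*(4*(-1/3) - 5/(2*2 + 4)**2) + 62)**2 = (-2*(-4/3 - 5/(4 + 4)**2) + 62)**2 = (-2*(-4/3 - 5/(8**2)) + 62)**2 = (-2*(-4/3 - 5/64) + 62)**2 = (-2*(-271/192) + 62)**2 = (271/96 + 62)**2 = (6223/96)**2 = 38725729/9216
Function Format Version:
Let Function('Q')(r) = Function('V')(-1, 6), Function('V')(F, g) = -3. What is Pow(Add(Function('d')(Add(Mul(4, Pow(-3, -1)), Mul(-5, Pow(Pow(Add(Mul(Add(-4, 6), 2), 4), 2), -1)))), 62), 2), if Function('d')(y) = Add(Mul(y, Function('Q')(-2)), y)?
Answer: Rational(38725729, 9216) ≈ 4202.0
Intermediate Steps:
Function('Q')(r) = -3
Function('d')(y) = Mul(-2, y) (Function('d')(y) = Add(Mul(y, -3), y) = Add(Mul(-3, y), y) = Mul(-2, y))
Pow(Add(Function('d')(Add(Mul(4, Pow(-3, -1)), Mul(-5, Pow(Pow(Add(Mul(Add(-4, 6), 2), 4), 2), -1)))), 62), 2) = Pow(Add(Mul(-2, Add(Mul(4, Pow(-3, -1)), Mul(-5, Pow(Pow(Add(Mul(Add(-4, 6), 2), 4), 2), -1)))), 62), 2) = Pow(Add(Mul(-2, Add(Mul(4, Rational(-1, 3)), Mul(-5, Pow(Pow(Add(Mul(2, 2), 4), 2), -1)))), 62), 2) = Pow(Add(Mul(-2, Add(Rational(-4, 3), Mul(-5, Pow(Pow(Add(4, 4), 2), -1)))), 62), 2) = Pow(Add(Mul(-2, Add(Rational(-4, 3), Mul(-5, Pow(Pow(8, 2), -1)))), 62), 2) = Pow(Add(Mul(-2, Add(Rational(-4, 3), Mul(-5, Pow(64, -1)))), 62), 2) = Pow(Add(Mul(-2, Add(Rational(-4, 3), Mul(-5, Rational(1, 64)))), 62), 2) = Pow(Add(Mul(-2, Add(Rational(-4, 3), Rational(-5, 64))), 62), 2) = Pow(Add(Mul(-2, Rational(-271, 192)), 62), 2) = Pow(Add(Rational(271, 96), 62), 2) = Pow(Rational(6223, 96), 2) = Rational(38725729, 9216)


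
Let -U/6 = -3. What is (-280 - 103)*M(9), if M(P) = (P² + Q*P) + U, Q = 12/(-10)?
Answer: -168903/5 ≈ -33781.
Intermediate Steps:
U = 18 (U = -6*(-3) = 18)
Q = -6/5 (Q = 12*(-⅒) = -6/5 ≈ -1.2000)
M(P) = 18 + P² - 6*P/5 (M(P) = (P² - 6*P/5) + 18 = 18 + P² - 6*P/5)
(-280 - 103)*M(9) = (-280 - 103)*(18 + 9² - 6/5*9) = -383*(18 + 81 - 54/5) = -383*441/5 = -168903/5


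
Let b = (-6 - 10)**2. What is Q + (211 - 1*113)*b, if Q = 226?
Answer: 25314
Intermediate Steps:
b = 256 (b = (-16)**2 = 256)
Q + (211 - 1*113)*b = 226 + (211 - 1*113)*256 = 226 + (211 - 113)*256 = 226 + 98*256 = 226 + 25088 = 25314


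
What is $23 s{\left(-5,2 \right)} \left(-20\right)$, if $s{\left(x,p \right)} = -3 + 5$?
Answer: $-920$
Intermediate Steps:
$s{\left(x,p \right)} = 2$
$23 s{\left(-5,2 \right)} \left(-20\right) = 23 \cdot 2 \left(-20\right) = 46 \left(-20\right) = -920$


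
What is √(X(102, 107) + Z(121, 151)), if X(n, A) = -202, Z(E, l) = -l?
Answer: I*√353 ≈ 18.788*I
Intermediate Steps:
√(X(102, 107) + Z(121, 151)) = √(-202 - 1*151) = √(-202 - 151) = √(-353) = I*√353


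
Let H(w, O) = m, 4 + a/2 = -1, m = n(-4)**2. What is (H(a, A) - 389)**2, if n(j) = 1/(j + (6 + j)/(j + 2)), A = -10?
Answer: 94556176/625 ≈ 1.5129e+5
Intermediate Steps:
n(j) = 1/(j + (6 + j)/(2 + j))
m = 1/25 (m = ((2 - 4)/(6 + (-4)**2 + 3*(-4)))**2 = (-2/(6 + 16 - 12))**2 = (-2/10)**2 = ((1/10)*(-2))**2 = (-1/5)**2 = 1/25 ≈ 0.040000)
a = -10 (a = -8 + 2*(-1) = -8 - 2 = -10)
H(w, O) = 1/25
(H(a, A) - 389)**2 = (1/25 - 389)**2 = (-9724/25)**2 = 94556176/625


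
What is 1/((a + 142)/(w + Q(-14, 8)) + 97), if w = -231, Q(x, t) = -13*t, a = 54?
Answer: 335/32299 ≈ 0.010372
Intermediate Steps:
1/((a + 142)/(w + Q(-14, 8)) + 97) = 1/((54 + 142)/(-231 - 13*8) + 97) = 1/(196/(-231 - 104) + 97) = 1/(196/(-335) + 97) = 1/(196*(-1/335) + 97) = 1/(-196/335 + 97) = 1/(32299/335) = 335/32299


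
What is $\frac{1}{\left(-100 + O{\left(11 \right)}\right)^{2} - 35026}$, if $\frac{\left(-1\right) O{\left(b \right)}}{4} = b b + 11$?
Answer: $\frac{1}{359358} \approx 2.7827 \cdot 10^{-6}$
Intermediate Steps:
$O{\left(b \right)} = -44 - 4 b^{2}$ ($O{\left(b \right)} = - 4 \left(b b + 11\right) = - 4 \left(b^{2} + 11\right) = - 4 \left(11 + b^{2}\right) = -44 - 4 b^{2}$)
$\frac{1}{\left(-100 + O{\left(11 \right)}\right)^{2} - 35026} = \frac{1}{\left(-100 - \left(44 + 4 \cdot 11^{2}\right)\right)^{2} - 35026} = \frac{1}{\left(-100 - 528\right)^{2} - 35026} = \frac{1}{\left(-628\right)^{2} - 35026} = \frac{1}{394384 - 35026} = \frac{1}{359358}$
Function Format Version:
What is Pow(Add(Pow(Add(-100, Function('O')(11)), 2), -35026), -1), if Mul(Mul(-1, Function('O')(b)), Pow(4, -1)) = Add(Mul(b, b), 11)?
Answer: Rational(1, 359358) ≈ 2.7827e-6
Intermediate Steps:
Function('O')(b) = Add(-44, Mul(-4, Pow(b, 2))) (Function('O')(b) = Mul(-4, Add(Mul(b, b), 11)) = Mul(-4, Add(Pow(b, 2), 11)) = Mul(-4, Add(11, Pow(b, 2))) = Add(-44, Mul(-4, Pow(b, 2))))
Pow(Add(Pow(Add(-100, Function('O')(11)), 2), -35026), -1) = Pow(Add(Pow(Add(-100, Add(-44, Mul(-4, Pow(11, 2)))), 2), -35026), -1) = Pow(Add(Pow(Add(-100, Add(-44, Mul(-4, 121))), 2), -35026), -1) = Pow(Add(Pow(Add(-100, Add(-44, -484)), 2), -35026), -1) = Pow(Add(Pow(Add(-100, -528), 2), -35026), -1) = Pow(Add(Pow(-628, 2), -35026), -1) = Pow(Add(394384, -35026), -1) = Pow(359358, -1) = Rational(1, 359358)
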